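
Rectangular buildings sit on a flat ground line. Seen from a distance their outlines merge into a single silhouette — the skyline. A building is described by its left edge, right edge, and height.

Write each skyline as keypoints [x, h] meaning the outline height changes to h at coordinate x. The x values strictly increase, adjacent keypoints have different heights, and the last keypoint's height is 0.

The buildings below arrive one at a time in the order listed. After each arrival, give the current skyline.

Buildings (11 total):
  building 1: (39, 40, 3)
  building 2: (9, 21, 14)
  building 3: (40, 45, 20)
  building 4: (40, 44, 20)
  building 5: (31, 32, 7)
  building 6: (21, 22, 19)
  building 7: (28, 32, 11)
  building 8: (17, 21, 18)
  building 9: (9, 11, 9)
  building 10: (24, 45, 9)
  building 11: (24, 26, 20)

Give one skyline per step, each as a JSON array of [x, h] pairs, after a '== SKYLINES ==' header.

== SKYLINES ==
[[39,3],[40,0]]
[[9,14],[21,0],[39,3],[40,0]]
[[9,14],[21,0],[39,3],[40,20],[45,0]]
[[9,14],[21,0],[39,3],[40,20],[45,0]]
[[9,14],[21,0],[31,7],[32,0],[39,3],[40,20],[45,0]]
[[9,14],[21,19],[22,0],[31,7],[32,0],[39,3],[40,20],[45,0]]
[[9,14],[21,19],[22,0],[28,11],[32,0],[39,3],[40,20],[45,0]]
[[9,14],[17,18],[21,19],[22,0],[28,11],[32,0],[39,3],[40,20],[45,0]]
[[9,14],[17,18],[21,19],[22,0],[28,11],[32,0],[39,3],[40,20],[45,0]]
[[9,14],[17,18],[21,19],[22,0],[24,9],[28,11],[32,9],[40,20],[45,0]]
[[9,14],[17,18],[21,19],[22,0],[24,20],[26,9],[28,11],[32,9],[40,20],[45,0]]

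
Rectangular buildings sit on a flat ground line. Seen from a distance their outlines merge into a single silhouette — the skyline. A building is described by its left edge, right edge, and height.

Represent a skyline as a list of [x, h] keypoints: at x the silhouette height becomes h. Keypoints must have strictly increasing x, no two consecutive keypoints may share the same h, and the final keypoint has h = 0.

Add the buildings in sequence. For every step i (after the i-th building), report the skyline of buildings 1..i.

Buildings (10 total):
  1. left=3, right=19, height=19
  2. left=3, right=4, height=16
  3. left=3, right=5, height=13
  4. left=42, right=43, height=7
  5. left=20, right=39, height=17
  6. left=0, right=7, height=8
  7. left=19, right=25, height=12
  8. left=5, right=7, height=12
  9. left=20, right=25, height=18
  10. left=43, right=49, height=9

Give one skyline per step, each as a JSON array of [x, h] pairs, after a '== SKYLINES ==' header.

== SKYLINES ==
[[3,19],[19,0]]
[[3,19],[19,0]]
[[3,19],[19,0]]
[[3,19],[19,0],[42,7],[43,0]]
[[3,19],[19,0],[20,17],[39,0],[42,7],[43,0]]
[[0,8],[3,19],[19,0],[20,17],[39,0],[42,7],[43,0]]
[[0,8],[3,19],[19,12],[20,17],[39,0],[42,7],[43,0]]
[[0,8],[3,19],[19,12],[20,17],[39,0],[42,7],[43,0]]
[[0,8],[3,19],[19,12],[20,18],[25,17],[39,0],[42,7],[43,0]]
[[0,8],[3,19],[19,12],[20,18],[25,17],[39,0],[42,7],[43,9],[49,0]]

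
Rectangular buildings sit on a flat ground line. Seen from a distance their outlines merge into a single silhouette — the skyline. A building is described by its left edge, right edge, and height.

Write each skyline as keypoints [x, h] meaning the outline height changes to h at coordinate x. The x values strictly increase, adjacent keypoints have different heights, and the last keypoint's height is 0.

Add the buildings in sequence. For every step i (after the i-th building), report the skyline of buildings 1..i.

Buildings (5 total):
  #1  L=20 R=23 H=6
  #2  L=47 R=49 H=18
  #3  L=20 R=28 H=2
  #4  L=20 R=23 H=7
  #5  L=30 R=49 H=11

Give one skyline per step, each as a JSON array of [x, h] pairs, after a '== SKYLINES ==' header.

== SKYLINES ==
[[20,6],[23,0]]
[[20,6],[23,0],[47,18],[49,0]]
[[20,6],[23,2],[28,0],[47,18],[49,0]]
[[20,7],[23,2],[28,0],[47,18],[49,0]]
[[20,7],[23,2],[28,0],[30,11],[47,18],[49,0]]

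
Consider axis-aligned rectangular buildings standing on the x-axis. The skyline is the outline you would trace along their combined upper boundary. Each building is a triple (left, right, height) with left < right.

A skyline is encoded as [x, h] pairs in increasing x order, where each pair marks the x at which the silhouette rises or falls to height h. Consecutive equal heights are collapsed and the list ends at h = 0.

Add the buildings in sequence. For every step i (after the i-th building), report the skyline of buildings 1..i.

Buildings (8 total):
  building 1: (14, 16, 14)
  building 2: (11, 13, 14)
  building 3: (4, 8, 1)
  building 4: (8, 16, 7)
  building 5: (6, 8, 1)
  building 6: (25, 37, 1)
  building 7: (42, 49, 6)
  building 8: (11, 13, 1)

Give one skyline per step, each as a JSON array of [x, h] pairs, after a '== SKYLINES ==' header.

== SKYLINES ==
[[14,14],[16,0]]
[[11,14],[13,0],[14,14],[16,0]]
[[4,1],[8,0],[11,14],[13,0],[14,14],[16,0]]
[[4,1],[8,7],[11,14],[13,7],[14,14],[16,0]]
[[4,1],[8,7],[11,14],[13,7],[14,14],[16,0]]
[[4,1],[8,7],[11,14],[13,7],[14,14],[16,0],[25,1],[37,0]]
[[4,1],[8,7],[11,14],[13,7],[14,14],[16,0],[25,1],[37,0],[42,6],[49,0]]
[[4,1],[8,7],[11,14],[13,7],[14,14],[16,0],[25,1],[37,0],[42,6],[49,0]]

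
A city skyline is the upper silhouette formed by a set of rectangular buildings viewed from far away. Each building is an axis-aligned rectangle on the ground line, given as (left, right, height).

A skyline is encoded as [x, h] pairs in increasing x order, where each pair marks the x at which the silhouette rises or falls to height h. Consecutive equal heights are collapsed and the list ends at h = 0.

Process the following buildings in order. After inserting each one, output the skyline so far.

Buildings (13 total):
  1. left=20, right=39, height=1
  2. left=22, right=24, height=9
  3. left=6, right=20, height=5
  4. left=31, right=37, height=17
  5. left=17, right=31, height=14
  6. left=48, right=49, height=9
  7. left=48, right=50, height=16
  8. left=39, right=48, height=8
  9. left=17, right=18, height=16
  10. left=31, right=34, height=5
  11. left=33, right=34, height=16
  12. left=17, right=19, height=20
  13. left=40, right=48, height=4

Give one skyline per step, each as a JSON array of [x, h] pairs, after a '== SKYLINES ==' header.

== SKYLINES ==
[[20,1],[39,0]]
[[20,1],[22,9],[24,1],[39,0]]
[[6,5],[20,1],[22,9],[24,1],[39,0]]
[[6,5],[20,1],[22,9],[24,1],[31,17],[37,1],[39,0]]
[[6,5],[17,14],[31,17],[37,1],[39,0]]
[[6,5],[17,14],[31,17],[37,1],[39,0],[48,9],[49,0]]
[[6,5],[17,14],[31,17],[37,1],[39,0],[48,16],[50,0]]
[[6,5],[17,14],[31,17],[37,1],[39,8],[48,16],[50,0]]
[[6,5],[17,16],[18,14],[31,17],[37,1],[39,8],[48,16],[50,0]]
[[6,5],[17,16],[18,14],[31,17],[37,1],[39,8],[48,16],[50,0]]
[[6,5],[17,16],[18,14],[31,17],[37,1],[39,8],[48,16],[50,0]]
[[6,5],[17,20],[19,14],[31,17],[37,1],[39,8],[48,16],[50,0]]
[[6,5],[17,20],[19,14],[31,17],[37,1],[39,8],[48,16],[50,0]]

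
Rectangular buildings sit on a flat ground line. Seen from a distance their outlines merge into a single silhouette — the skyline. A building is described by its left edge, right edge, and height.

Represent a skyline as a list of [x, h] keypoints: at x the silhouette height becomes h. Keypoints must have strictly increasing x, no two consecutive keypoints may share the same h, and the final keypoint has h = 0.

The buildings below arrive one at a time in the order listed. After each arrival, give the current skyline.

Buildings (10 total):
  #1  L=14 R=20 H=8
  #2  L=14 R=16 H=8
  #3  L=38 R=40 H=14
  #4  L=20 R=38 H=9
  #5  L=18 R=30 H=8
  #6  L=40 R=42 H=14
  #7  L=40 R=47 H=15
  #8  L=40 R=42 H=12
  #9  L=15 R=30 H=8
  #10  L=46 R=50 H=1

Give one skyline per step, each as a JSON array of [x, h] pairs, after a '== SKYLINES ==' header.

== SKYLINES ==
[[14,8],[20,0]]
[[14,8],[20,0]]
[[14,8],[20,0],[38,14],[40,0]]
[[14,8],[20,9],[38,14],[40,0]]
[[14,8],[20,9],[38,14],[40,0]]
[[14,8],[20,9],[38,14],[42,0]]
[[14,8],[20,9],[38,14],[40,15],[47,0]]
[[14,8],[20,9],[38,14],[40,15],[47,0]]
[[14,8],[20,9],[38,14],[40,15],[47,0]]
[[14,8],[20,9],[38,14],[40,15],[47,1],[50,0]]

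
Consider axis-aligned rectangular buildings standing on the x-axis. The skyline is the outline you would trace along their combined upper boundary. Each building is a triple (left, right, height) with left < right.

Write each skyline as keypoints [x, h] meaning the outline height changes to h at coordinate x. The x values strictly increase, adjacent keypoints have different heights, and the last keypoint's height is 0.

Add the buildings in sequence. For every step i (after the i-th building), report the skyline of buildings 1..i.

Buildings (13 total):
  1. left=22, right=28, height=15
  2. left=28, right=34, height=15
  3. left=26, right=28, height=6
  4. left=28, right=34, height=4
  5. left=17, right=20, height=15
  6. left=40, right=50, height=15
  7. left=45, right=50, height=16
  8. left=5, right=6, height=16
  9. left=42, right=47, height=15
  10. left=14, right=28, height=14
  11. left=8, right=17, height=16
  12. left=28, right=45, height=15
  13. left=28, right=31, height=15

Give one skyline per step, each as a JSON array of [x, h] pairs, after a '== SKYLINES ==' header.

== SKYLINES ==
[[22,15],[28,0]]
[[22,15],[34,0]]
[[22,15],[34,0]]
[[22,15],[34,0]]
[[17,15],[20,0],[22,15],[34,0]]
[[17,15],[20,0],[22,15],[34,0],[40,15],[50,0]]
[[17,15],[20,0],[22,15],[34,0],[40,15],[45,16],[50,0]]
[[5,16],[6,0],[17,15],[20,0],[22,15],[34,0],[40,15],[45,16],[50,0]]
[[5,16],[6,0],[17,15],[20,0],[22,15],[34,0],[40,15],[45,16],[50,0]]
[[5,16],[6,0],[14,14],[17,15],[20,14],[22,15],[34,0],[40,15],[45,16],[50,0]]
[[5,16],[6,0],[8,16],[17,15],[20,14],[22,15],[34,0],[40,15],[45,16],[50,0]]
[[5,16],[6,0],[8,16],[17,15],[20,14],[22,15],[45,16],[50,0]]
[[5,16],[6,0],[8,16],[17,15],[20,14],[22,15],[45,16],[50,0]]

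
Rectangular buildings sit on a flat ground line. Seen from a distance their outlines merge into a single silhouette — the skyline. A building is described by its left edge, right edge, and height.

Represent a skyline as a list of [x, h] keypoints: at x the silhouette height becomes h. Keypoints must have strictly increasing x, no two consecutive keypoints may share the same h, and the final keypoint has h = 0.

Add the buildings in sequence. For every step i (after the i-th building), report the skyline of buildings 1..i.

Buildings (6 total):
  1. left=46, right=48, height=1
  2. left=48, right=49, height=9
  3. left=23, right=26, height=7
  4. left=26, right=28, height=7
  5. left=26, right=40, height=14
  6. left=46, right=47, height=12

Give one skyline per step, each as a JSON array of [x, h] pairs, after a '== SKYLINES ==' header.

== SKYLINES ==
[[46,1],[48,0]]
[[46,1],[48,9],[49,0]]
[[23,7],[26,0],[46,1],[48,9],[49,0]]
[[23,7],[28,0],[46,1],[48,9],[49,0]]
[[23,7],[26,14],[40,0],[46,1],[48,9],[49,0]]
[[23,7],[26,14],[40,0],[46,12],[47,1],[48,9],[49,0]]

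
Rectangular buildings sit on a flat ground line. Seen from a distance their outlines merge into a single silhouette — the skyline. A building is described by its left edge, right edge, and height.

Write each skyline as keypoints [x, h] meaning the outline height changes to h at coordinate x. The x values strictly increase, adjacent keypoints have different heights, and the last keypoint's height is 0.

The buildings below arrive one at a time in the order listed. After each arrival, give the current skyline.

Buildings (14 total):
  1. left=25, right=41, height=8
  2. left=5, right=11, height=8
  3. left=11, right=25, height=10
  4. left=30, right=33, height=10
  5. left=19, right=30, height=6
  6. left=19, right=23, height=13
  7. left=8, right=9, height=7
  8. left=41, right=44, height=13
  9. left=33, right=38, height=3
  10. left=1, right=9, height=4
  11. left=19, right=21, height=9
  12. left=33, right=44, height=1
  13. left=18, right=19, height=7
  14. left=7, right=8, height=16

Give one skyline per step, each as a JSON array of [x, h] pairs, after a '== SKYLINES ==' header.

== SKYLINES ==
[[25,8],[41,0]]
[[5,8],[11,0],[25,8],[41,0]]
[[5,8],[11,10],[25,8],[41,0]]
[[5,8],[11,10],[25,8],[30,10],[33,8],[41,0]]
[[5,8],[11,10],[25,8],[30,10],[33,8],[41,0]]
[[5,8],[11,10],[19,13],[23,10],[25,8],[30,10],[33,8],[41,0]]
[[5,8],[11,10],[19,13],[23,10],[25,8],[30,10],[33,8],[41,0]]
[[5,8],[11,10],[19,13],[23,10],[25,8],[30,10],[33,8],[41,13],[44,0]]
[[5,8],[11,10],[19,13],[23,10],[25,8],[30,10],[33,8],[41,13],[44,0]]
[[1,4],[5,8],[11,10],[19,13],[23,10],[25,8],[30,10],[33,8],[41,13],[44,0]]
[[1,4],[5,8],[11,10],[19,13],[23,10],[25,8],[30,10],[33,8],[41,13],[44,0]]
[[1,4],[5,8],[11,10],[19,13],[23,10],[25,8],[30,10],[33,8],[41,13],[44,0]]
[[1,4],[5,8],[11,10],[19,13],[23,10],[25,8],[30,10],[33,8],[41,13],[44,0]]
[[1,4],[5,8],[7,16],[8,8],[11,10],[19,13],[23,10],[25,8],[30,10],[33,8],[41,13],[44,0]]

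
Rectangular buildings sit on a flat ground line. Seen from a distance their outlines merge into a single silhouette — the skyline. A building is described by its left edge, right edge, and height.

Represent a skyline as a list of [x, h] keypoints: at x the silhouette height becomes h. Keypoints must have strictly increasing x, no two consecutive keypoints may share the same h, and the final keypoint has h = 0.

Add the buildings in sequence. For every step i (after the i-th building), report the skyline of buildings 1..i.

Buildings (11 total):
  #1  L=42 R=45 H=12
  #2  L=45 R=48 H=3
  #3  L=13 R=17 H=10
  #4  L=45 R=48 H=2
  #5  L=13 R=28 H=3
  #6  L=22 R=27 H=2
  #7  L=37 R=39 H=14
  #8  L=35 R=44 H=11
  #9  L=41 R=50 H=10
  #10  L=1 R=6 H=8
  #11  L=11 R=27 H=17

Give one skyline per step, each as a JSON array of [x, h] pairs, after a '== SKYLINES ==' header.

== SKYLINES ==
[[42,12],[45,0]]
[[42,12],[45,3],[48,0]]
[[13,10],[17,0],[42,12],[45,3],[48,0]]
[[13,10],[17,0],[42,12],[45,3],[48,0]]
[[13,10],[17,3],[28,0],[42,12],[45,3],[48,0]]
[[13,10],[17,3],[28,0],[42,12],[45,3],[48,0]]
[[13,10],[17,3],[28,0],[37,14],[39,0],[42,12],[45,3],[48,0]]
[[13,10],[17,3],[28,0],[35,11],[37,14],[39,11],[42,12],[45,3],[48,0]]
[[13,10],[17,3],[28,0],[35,11],[37,14],[39,11],[42,12],[45,10],[50,0]]
[[1,8],[6,0],[13,10],[17,3],[28,0],[35,11],[37,14],[39,11],[42,12],[45,10],[50,0]]
[[1,8],[6,0],[11,17],[27,3],[28,0],[35,11],[37,14],[39,11],[42,12],[45,10],[50,0]]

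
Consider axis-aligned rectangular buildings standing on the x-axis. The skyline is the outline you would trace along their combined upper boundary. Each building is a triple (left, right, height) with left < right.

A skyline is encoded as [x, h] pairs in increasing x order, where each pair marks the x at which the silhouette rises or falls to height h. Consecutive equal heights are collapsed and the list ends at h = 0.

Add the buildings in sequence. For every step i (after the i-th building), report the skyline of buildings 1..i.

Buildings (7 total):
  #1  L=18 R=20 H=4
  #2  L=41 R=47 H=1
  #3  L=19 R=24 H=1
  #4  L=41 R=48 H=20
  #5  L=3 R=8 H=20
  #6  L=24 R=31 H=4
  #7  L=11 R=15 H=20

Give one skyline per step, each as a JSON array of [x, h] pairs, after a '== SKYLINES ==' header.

== SKYLINES ==
[[18,4],[20,0]]
[[18,4],[20,0],[41,1],[47,0]]
[[18,4],[20,1],[24,0],[41,1],[47,0]]
[[18,4],[20,1],[24,0],[41,20],[48,0]]
[[3,20],[8,0],[18,4],[20,1],[24,0],[41,20],[48,0]]
[[3,20],[8,0],[18,4],[20,1],[24,4],[31,0],[41,20],[48,0]]
[[3,20],[8,0],[11,20],[15,0],[18,4],[20,1],[24,4],[31,0],[41,20],[48,0]]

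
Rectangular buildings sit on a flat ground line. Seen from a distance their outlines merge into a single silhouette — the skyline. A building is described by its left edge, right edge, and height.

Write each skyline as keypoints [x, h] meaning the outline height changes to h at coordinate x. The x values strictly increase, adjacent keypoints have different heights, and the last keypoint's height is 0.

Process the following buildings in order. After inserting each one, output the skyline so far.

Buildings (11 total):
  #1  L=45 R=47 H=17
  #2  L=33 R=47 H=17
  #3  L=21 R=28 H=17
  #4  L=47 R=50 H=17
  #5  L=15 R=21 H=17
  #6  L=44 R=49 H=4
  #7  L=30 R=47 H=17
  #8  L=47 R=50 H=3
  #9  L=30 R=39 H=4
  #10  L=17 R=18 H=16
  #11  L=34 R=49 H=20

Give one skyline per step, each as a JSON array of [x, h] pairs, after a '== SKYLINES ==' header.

== SKYLINES ==
[[45,17],[47,0]]
[[33,17],[47,0]]
[[21,17],[28,0],[33,17],[47,0]]
[[21,17],[28,0],[33,17],[50,0]]
[[15,17],[28,0],[33,17],[50,0]]
[[15,17],[28,0],[33,17],[50,0]]
[[15,17],[28,0],[30,17],[50,0]]
[[15,17],[28,0],[30,17],[50,0]]
[[15,17],[28,0],[30,17],[50,0]]
[[15,17],[28,0],[30,17],[50,0]]
[[15,17],[28,0],[30,17],[34,20],[49,17],[50,0]]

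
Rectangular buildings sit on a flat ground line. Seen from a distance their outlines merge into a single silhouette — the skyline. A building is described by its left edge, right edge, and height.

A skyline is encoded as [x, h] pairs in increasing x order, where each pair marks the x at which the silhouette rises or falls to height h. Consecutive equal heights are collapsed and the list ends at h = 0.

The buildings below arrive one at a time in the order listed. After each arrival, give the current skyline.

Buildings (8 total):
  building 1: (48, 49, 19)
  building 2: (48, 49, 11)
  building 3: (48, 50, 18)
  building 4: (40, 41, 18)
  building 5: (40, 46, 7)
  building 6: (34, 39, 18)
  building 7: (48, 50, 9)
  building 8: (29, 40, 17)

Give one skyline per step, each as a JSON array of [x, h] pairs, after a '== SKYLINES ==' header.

== SKYLINES ==
[[48,19],[49,0]]
[[48,19],[49,0]]
[[48,19],[49,18],[50,0]]
[[40,18],[41,0],[48,19],[49,18],[50,0]]
[[40,18],[41,7],[46,0],[48,19],[49,18],[50,0]]
[[34,18],[39,0],[40,18],[41,7],[46,0],[48,19],[49,18],[50,0]]
[[34,18],[39,0],[40,18],[41,7],[46,0],[48,19],[49,18],[50,0]]
[[29,17],[34,18],[39,17],[40,18],[41,7],[46,0],[48,19],[49,18],[50,0]]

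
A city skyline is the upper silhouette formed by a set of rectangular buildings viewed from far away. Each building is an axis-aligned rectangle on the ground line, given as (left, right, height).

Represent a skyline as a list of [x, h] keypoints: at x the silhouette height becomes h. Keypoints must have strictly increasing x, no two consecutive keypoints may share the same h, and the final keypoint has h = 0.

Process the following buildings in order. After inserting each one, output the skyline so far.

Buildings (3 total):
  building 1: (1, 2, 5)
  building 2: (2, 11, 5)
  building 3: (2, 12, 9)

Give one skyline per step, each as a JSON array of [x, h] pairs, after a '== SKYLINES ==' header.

== SKYLINES ==
[[1,5],[2,0]]
[[1,5],[11,0]]
[[1,5],[2,9],[12,0]]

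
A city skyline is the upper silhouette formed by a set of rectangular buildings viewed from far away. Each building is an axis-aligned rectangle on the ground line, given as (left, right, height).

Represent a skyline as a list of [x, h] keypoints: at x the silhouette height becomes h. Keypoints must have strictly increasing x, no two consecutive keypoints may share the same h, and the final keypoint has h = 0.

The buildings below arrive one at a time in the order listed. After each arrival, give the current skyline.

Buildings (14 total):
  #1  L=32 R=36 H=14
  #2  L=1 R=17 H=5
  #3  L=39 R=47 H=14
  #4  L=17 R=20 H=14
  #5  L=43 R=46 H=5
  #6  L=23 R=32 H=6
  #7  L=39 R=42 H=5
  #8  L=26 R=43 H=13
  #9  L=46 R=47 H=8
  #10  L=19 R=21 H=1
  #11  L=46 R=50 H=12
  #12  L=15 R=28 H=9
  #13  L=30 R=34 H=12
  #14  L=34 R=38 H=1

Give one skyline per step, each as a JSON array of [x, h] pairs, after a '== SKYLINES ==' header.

== SKYLINES ==
[[32,14],[36,0]]
[[1,5],[17,0],[32,14],[36,0]]
[[1,5],[17,0],[32,14],[36,0],[39,14],[47,0]]
[[1,5],[17,14],[20,0],[32,14],[36,0],[39,14],[47,0]]
[[1,5],[17,14],[20,0],[32,14],[36,0],[39,14],[47,0]]
[[1,5],[17,14],[20,0],[23,6],[32,14],[36,0],[39,14],[47,0]]
[[1,5],[17,14],[20,0],[23,6],[32,14],[36,0],[39,14],[47,0]]
[[1,5],[17,14],[20,0],[23,6],[26,13],[32,14],[36,13],[39,14],[47,0]]
[[1,5],[17,14],[20,0],[23,6],[26,13],[32,14],[36,13],[39,14],[47,0]]
[[1,5],[17,14],[20,1],[21,0],[23,6],[26,13],[32,14],[36,13],[39,14],[47,0]]
[[1,5],[17,14],[20,1],[21,0],[23,6],[26,13],[32,14],[36,13],[39,14],[47,12],[50,0]]
[[1,5],[15,9],[17,14],[20,9],[26,13],[32,14],[36,13],[39,14],[47,12],[50,0]]
[[1,5],[15,9],[17,14],[20,9],[26,13],[32,14],[36,13],[39,14],[47,12],[50,0]]
[[1,5],[15,9],[17,14],[20,9],[26,13],[32,14],[36,13],[39,14],[47,12],[50,0]]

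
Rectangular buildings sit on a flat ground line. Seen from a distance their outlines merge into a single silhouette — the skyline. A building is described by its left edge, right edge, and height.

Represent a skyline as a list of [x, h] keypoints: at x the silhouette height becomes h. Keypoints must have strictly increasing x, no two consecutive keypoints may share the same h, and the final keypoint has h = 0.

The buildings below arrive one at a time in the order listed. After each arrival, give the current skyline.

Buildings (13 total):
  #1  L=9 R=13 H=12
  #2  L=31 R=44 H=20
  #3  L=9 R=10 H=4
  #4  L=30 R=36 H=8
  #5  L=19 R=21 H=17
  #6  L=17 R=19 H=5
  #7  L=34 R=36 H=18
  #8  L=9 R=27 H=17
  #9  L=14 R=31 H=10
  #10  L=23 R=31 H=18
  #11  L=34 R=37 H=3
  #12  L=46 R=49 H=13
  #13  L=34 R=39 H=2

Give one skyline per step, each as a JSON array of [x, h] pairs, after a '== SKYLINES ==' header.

== SKYLINES ==
[[9,12],[13,0]]
[[9,12],[13,0],[31,20],[44,0]]
[[9,12],[13,0],[31,20],[44,0]]
[[9,12],[13,0],[30,8],[31,20],[44,0]]
[[9,12],[13,0],[19,17],[21,0],[30,8],[31,20],[44,0]]
[[9,12],[13,0],[17,5],[19,17],[21,0],[30,8],[31,20],[44,0]]
[[9,12],[13,0],[17,5],[19,17],[21,0],[30,8],[31,20],[44,0]]
[[9,17],[27,0],[30,8],[31,20],[44,0]]
[[9,17],[27,10],[31,20],[44,0]]
[[9,17],[23,18],[31,20],[44,0]]
[[9,17],[23,18],[31,20],[44,0]]
[[9,17],[23,18],[31,20],[44,0],[46,13],[49,0]]
[[9,17],[23,18],[31,20],[44,0],[46,13],[49,0]]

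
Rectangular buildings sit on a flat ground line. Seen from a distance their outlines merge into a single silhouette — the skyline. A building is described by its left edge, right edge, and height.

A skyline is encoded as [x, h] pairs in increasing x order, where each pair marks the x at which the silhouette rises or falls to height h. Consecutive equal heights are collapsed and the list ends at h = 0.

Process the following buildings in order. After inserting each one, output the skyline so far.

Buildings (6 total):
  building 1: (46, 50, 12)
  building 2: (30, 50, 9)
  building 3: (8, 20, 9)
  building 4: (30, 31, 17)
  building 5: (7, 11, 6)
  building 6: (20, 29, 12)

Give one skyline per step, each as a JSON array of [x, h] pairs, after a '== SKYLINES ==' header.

== SKYLINES ==
[[46,12],[50,0]]
[[30,9],[46,12],[50,0]]
[[8,9],[20,0],[30,9],[46,12],[50,0]]
[[8,9],[20,0],[30,17],[31,9],[46,12],[50,0]]
[[7,6],[8,9],[20,0],[30,17],[31,9],[46,12],[50,0]]
[[7,6],[8,9],[20,12],[29,0],[30,17],[31,9],[46,12],[50,0]]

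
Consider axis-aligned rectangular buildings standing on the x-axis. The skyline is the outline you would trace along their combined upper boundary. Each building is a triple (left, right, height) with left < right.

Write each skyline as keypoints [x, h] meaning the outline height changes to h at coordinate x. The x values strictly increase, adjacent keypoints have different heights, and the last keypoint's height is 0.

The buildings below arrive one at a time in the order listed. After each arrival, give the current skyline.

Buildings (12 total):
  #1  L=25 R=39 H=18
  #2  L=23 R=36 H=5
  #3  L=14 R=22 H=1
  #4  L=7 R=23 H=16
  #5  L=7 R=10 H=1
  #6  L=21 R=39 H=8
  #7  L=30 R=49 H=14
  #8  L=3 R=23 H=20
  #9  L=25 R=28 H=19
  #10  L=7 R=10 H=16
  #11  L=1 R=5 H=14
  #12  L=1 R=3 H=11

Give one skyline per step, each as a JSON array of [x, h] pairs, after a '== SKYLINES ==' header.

== SKYLINES ==
[[25,18],[39,0]]
[[23,5],[25,18],[39,0]]
[[14,1],[22,0],[23,5],[25,18],[39,0]]
[[7,16],[23,5],[25,18],[39,0]]
[[7,16],[23,5],[25,18],[39,0]]
[[7,16],[23,8],[25,18],[39,0]]
[[7,16],[23,8],[25,18],[39,14],[49,0]]
[[3,20],[23,8],[25,18],[39,14],[49,0]]
[[3,20],[23,8],[25,19],[28,18],[39,14],[49,0]]
[[3,20],[23,8],[25,19],[28,18],[39,14],[49,0]]
[[1,14],[3,20],[23,8],[25,19],[28,18],[39,14],[49,0]]
[[1,14],[3,20],[23,8],[25,19],[28,18],[39,14],[49,0]]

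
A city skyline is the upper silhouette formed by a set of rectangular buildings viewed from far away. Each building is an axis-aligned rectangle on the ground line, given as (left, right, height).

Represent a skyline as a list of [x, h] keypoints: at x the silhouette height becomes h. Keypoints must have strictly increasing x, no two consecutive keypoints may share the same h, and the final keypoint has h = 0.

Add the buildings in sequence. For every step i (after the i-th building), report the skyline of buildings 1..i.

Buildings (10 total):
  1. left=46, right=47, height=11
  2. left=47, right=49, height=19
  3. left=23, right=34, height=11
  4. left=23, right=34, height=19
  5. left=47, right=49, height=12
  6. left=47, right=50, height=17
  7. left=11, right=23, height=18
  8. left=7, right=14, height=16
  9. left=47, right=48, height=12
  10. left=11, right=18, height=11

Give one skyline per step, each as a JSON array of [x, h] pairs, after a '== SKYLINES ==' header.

== SKYLINES ==
[[46,11],[47,0]]
[[46,11],[47,19],[49,0]]
[[23,11],[34,0],[46,11],[47,19],[49,0]]
[[23,19],[34,0],[46,11],[47,19],[49,0]]
[[23,19],[34,0],[46,11],[47,19],[49,0]]
[[23,19],[34,0],[46,11],[47,19],[49,17],[50,0]]
[[11,18],[23,19],[34,0],[46,11],[47,19],[49,17],[50,0]]
[[7,16],[11,18],[23,19],[34,0],[46,11],[47,19],[49,17],[50,0]]
[[7,16],[11,18],[23,19],[34,0],[46,11],[47,19],[49,17],[50,0]]
[[7,16],[11,18],[23,19],[34,0],[46,11],[47,19],[49,17],[50,0]]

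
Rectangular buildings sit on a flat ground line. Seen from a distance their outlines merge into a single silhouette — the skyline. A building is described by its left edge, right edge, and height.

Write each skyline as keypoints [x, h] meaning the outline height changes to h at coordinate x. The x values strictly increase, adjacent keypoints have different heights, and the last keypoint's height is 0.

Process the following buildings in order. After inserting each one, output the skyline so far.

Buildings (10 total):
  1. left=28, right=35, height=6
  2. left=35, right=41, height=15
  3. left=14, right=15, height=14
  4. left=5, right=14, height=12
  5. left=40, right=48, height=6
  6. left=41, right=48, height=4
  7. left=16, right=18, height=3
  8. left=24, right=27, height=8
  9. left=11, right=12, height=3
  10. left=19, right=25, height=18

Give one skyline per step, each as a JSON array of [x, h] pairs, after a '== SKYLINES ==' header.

== SKYLINES ==
[[28,6],[35,0]]
[[28,6],[35,15],[41,0]]
[[14,14],[15,0],[28,6],[35,15],[41,0]]
[[5,12],[14,14],[15,0],[28,6],[35,15],[41,0]]
[[5,12],[14,14],[15,0],[28,6],[35,15],[41,6],[48,0]]
[[5,12],[14,14],[15,0],[28,6],[35,15],[41,6],[48,0]]
[[5,12],[14,14],[15,0],[16,3],[18,0],[28,6],[35,15],[41,6],[48,0]]
[[5,12],[14,14],[15,0],[16,3],[18,0],[24,8],[27,0],[28,6],[35,15],[41,6],[48,0]]
[[5,12],[14,14],[15,0],[16,3],[18,0],[24,8],[27,0],[28,6],[35,15],[41,6],[48,0]]
[[5,12],[14,14],[15,0],[16,3],[18,0],[19,18],[25,8],[27,0],[28,6],[35,15],[41,6],[48,0]]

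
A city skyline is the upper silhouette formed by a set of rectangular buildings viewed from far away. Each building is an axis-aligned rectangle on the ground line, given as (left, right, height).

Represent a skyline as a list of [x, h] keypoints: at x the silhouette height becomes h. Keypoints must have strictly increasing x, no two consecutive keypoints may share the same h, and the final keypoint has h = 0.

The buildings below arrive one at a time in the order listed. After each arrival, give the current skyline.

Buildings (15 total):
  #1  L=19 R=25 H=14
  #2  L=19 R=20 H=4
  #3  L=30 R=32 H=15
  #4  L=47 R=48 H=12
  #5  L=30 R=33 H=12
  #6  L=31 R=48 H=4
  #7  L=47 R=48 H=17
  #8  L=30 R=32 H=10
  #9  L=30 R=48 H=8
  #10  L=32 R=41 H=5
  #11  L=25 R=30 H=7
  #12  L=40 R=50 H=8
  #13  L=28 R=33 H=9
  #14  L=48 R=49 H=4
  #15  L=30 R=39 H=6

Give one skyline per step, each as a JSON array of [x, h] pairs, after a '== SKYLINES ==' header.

== SKYLINES ==
[[19,14],[25,0]]
[[19,14],[25,0]]
[[19,14],[25,0],[30,15],[32,0]]
[[19,14],[25,0],[30,15],[32,0],[47,12],[48,0]]
[[19,14],[25,0],[30,15],[32,12],[33,0],[47,12],[48,0]]
[[19,14],[25,0],[30,15],[32,12],[33,4],[47,12],[48,0]]
[[19,14],[25,0],[30,15],[32,12],[33,4],[47,17],[48,0]]
[[19,14],[25,0],[30,15],[32,12],[33,4],[47,17],[48,0]]
[[19,14],[25,0],[30,15],[32,12],[33,8],[47,17],[48,0]]
[[19,14],[25,0],[30,15],[32,12],[33,8],[47,17],[48,0]]
[[19,14],[25,7],[30,15],[32,12],[33,8],[47,17],[48,0]]
[[19,14],[25,7],[30,15],[32,12],[33,8],[47,17],[48,8],[50,0]]
[[19,14],[25,7],[28,9],[30,15],[32,12],[33,8],[47,17],[48,8],[50,0]]
[[19,14],[25,7],[28,9],[30,15],[32,12],[33,8],[47,17],[48,8],[50,0]]
[[19,14],[25,7],[28,9],[30,15],[32,12],[33,8],[47,17],[48,8],[50,0]]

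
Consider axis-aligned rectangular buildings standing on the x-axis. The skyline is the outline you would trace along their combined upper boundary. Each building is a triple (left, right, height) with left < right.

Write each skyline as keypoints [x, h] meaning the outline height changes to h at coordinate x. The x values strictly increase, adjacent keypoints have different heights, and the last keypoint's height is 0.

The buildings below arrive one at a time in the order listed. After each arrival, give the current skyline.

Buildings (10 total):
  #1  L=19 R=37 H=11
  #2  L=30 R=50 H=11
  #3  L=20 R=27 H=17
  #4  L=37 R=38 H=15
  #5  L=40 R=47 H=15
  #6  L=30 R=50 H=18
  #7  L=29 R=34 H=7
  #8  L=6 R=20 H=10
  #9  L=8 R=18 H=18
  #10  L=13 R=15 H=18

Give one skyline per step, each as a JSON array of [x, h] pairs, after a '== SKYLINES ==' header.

== SKYLINES ==
[[19,11],[37,0]]
[[19,11],[50,0]]
[[19,11],[20,17],[27,11],[50,0]]
[[19,11],[20,17],[27,11],[37,15],[38,11],[50,0]]
[[19,11],[20,17],[27,11],[37,15],[38,11],[40,15],[47,11],[50,0]]
[[19,11],[20,17],[27,11],[30,18],[50,0]]
[[19,11],[20,17],[27,11],[30,18],[50,0]]
[[6,10],[19,11],[20,17],[27,11],[30,18],[50,0]]
[[6,10],[8,18],[18,10],[19,11],[20,17],[27,11],[30,18],[50,0]]
[[6,10],[8,18],[18,10],[19,11],[20,17],[27,11],[30,18],[50,0]]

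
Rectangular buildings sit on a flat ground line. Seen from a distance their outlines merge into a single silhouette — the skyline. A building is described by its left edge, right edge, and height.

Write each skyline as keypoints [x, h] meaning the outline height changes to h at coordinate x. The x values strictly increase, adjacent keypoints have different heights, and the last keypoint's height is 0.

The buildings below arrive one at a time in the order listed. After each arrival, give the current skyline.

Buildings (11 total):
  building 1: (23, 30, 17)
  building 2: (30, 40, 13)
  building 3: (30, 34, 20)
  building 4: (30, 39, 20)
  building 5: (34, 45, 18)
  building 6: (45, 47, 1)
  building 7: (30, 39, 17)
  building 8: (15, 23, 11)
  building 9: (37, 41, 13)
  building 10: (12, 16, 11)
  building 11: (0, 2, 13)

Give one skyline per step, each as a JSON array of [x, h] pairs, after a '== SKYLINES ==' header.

== SKYLINES ==
[[23,17],[30,0]]
[[23,17],[30,13],[40,0]]
[[23,17],[30,20],[34,13],[40,0]]
[[23,17],[30,20],[39,13],[40,0]]
[[23,17],[30,20],[39,18],[45,0]]
[[23,17],[30,20],[39,18],[45,1],[47,0]]
[[23,17],[30,20],[39,18],[45,1],[47,0]]
[[15,11],[23,17],[30,20],[39,18],[45,1],[47,0]]
[[15,11],[23,17],[30,20],[39,18],[45,1],[47,0]]
[[12,11],[23,17],[30,20],[39,18],[45,1],[47,0]]
[[0,13],[2,0],[12,11],[23,17],[30,20],[39,18],[45,1],[47,0]]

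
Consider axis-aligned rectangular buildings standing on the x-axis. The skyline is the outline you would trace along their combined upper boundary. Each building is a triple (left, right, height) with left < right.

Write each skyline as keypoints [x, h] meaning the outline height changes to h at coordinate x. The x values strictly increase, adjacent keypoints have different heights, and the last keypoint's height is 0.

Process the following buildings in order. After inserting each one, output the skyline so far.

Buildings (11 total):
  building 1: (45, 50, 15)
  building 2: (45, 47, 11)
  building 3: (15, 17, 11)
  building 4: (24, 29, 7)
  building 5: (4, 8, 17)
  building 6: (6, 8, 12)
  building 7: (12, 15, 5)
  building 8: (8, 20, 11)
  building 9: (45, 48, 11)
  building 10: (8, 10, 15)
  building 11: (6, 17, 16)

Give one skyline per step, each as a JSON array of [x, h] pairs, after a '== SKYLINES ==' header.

== SKYLINES ==
[[45,15],[50,0]]
[[45,15],[50,0]]
[[15,11],[17,0],[45,15],[50,0]]
[[15,11],[17,0],[24,7],[29,0],[45,15],[50,0]]
[[4,17],[8,0],[15,11],[17,0],[24,7],[29,0],[45,15],[50,0]]
[[4,17],[8,0],[15,11],[17,0],[24,7],[29,0],[45,15],[50,0]]
[[4,17],[8,0],[12,5],[15,11],[17,0],[24,7],[29,0],[45,15],[50,0]]
[[4,17],[8,11],[20,0],[24,7],[29,0],[45,15],[50,0]]
[[4,17],[8,11],[20,0],[24,7],[29,0],[45,15],[50,0]]
[[4,17],[8,15],[10,11],[20,0],[24,7],[29,0],[45,15],[50,0]]
[[4,17],[8,16],[17,11],[20,0],[24,7],[29,0],[45,15],[50,0]]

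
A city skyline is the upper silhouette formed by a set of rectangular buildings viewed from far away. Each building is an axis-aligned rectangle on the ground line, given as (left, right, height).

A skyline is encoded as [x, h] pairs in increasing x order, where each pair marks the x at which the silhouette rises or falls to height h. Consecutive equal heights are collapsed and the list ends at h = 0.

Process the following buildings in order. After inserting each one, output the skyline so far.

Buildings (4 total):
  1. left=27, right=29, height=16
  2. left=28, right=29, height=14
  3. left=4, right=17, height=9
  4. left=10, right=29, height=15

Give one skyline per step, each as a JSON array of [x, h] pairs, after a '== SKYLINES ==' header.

== SKYLINES ==
[[27,16],[29,0]]
[[27,16],[29,0]]
[[4,9],[17,0],[27,16],[29,0]]
[[4,9],[10,15],[27,16],[29,0]]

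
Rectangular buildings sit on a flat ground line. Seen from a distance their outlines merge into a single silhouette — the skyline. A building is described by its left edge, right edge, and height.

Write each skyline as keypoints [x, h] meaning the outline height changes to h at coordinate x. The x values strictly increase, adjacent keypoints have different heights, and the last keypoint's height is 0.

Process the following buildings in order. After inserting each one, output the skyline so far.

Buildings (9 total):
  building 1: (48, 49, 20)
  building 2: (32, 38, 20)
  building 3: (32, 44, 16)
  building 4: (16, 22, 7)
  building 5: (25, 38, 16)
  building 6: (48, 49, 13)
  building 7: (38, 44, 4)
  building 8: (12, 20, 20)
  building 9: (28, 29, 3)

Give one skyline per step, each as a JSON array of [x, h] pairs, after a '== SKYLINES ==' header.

== SKYLINES ==
[[48,20],[49,0]]
[[32,20],[38,0],[48,20],[49,0]]
[[32,20],[38,16],[44,0],[48,20],[49,0]]
[[16,7],[22,0],[32,20],[38,16],[44,0],[48,20],[49,0]]
[[16,7],[22,0],[25,16],[32,20],[38,16],[44,0],[48,20],[49,0]]
[[16,7],[22,0],[25,16],[32,20],[38,16],[44,0],[48,20],[49,0]]
[[16,7],[22,0],[25,16],[32,20],[38,16],[44,0],[48,20],[49,0]]
[[12,20],[20,7],[22,0],[25,16],[32,20],[38,16],[44,0],[48,20],[49,0]]
[[12,20],[20,7],[22,0],[25,16],[32,20],[38,16],[44,0],[48,20],[49,0]]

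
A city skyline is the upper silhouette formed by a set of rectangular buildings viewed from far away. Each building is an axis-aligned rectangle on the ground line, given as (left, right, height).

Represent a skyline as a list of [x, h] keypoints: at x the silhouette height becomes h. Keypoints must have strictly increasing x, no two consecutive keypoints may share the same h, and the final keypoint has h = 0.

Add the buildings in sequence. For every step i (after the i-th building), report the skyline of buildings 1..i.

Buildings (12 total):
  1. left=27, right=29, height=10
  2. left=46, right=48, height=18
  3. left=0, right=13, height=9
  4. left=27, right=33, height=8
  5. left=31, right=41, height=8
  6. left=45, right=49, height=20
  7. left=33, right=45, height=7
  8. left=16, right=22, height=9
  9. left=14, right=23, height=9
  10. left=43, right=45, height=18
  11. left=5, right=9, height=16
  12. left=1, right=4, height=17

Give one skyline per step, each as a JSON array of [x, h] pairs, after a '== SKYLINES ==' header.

== SKYLINES ==
[[27,10],[29,0]]
[[27,10],[29,0],[46,18],[48,0]]
[[0,9],[13,0],[27,10],[29,0],[46,18],[48,0]]
[[0,9],[13,0],[27,10],[29,8],[33,0],[46,18],[48,0]]
[[0,9],[13,0],[27,10],[29,8],[41,0],[46,18],[48,0]]
[[0,9],[13,0],[27,10],[29,8],[41,0],[45,20],[49,0]]
[[0,9],[13,0],[27,10],[29,8],[41,7],[45,20],[49,0]]
[[0,9],[13,0],[16,9],[22,0],[27,10],[29,8],[41,7],[45,20],[49,0]]
[[0,9],[13,0],[14,9],[23,0],[27,10],[29,8],[41,7],[45,20],[49,0]]
[[0,9],[13,0],[14,9],[23,0],[27,10],[29,8],[41,7],[43,18],[45,20],[49,0]]
[[0,9],[5,16],[9,9],[13,0],[14,9],[23,0],[27,10],[29,8],[41,7],[43,18],[45,20],[49,0]]
[[0,9],[1,17],[4,9],[5,16],[9,9],[13,0],[14,9],[23,0],[27,10],[29,8],[41,7],[43,18],[45,20],[49,0]]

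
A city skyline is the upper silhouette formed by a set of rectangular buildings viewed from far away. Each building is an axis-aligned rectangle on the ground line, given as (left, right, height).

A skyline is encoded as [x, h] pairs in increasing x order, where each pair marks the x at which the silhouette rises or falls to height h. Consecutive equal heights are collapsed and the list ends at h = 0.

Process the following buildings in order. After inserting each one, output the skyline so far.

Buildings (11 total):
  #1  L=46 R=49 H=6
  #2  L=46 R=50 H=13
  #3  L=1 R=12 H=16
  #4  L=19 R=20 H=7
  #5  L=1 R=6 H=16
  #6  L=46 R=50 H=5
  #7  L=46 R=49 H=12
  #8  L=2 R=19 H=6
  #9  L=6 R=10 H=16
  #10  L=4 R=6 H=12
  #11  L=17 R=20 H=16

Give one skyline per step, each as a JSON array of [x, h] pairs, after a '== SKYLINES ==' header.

== SKYLINES ==
[[46,6],[49,0]]
[[46,13],[50,0]]
[[1,16],[12,0],[46,13],[50,0]]
[[1,16],[12,0],[19,7],[20,0],[46,13],[50,0]]
[[1,16],[12,0],[19,7],[20,0],[46,13],[50,0]]
[[1,16],[12,0],[19,7],[20,0],[46,13],[50,0]]
[[1,16],[12,0],[19,7],[20,0],[46,13],[50,0]]
[[1,16],[12,6],[19,7],[20,0],[46,13],[50,0]]
[[1,16],[12,6],[19,7],[20,0],[46,13],[50,0]]
[[1,16],[12,6],[19,7],[20,0],[46,13],[50,0]]
[[1,16],[12,6],[17,16],[20,0],[46,13],[50,0]]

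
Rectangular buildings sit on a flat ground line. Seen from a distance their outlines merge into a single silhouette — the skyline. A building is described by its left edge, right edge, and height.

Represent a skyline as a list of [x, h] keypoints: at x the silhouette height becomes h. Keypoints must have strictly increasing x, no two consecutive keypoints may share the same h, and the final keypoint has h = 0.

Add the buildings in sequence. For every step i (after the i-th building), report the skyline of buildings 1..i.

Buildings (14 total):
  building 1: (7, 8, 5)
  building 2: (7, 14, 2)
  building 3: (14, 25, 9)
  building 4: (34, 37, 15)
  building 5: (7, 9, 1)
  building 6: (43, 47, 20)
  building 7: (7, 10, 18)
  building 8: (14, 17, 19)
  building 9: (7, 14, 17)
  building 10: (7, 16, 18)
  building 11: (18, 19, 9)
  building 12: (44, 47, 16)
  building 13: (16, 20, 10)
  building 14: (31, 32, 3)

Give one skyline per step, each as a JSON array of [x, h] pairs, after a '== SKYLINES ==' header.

== SKYLINES ==
[[7,5],[8,0]]
[[7,5],[8,2],[14,0]]
[[7,5],[8,2],[14,9],[25,0]]
[[7,5],[8,2],[14,9],[25,0],[34,15],[37,0]]
[[7,5],[8,2],[14,9],[25,0],[34,15],[37,0]]
[[7,5],[8,2],[14,9],[25,0],[34,15],[37,0],[43,20],[47,0]]
[[7,18],[10,2],[14,9],[25,0],[34,15],[37,0],[43,20],[47,0]]
[[7,18],[10,2],[14,19],[17,9],[25,0],[34,15],[37,0],[43,20],[47,0]]
[[7,18],[10,17],[14,19],[17,9],[25,0],[34,15],[37,0],[43,20],[47,0]]
[[7,18],[14,19],[17,9],[25,0],[34,15],[37,0],[43,20],[47,0]]
[[7,18],[14,19],[17,9],[25,0],[34,15],[37,0],[43,20],[47,0]]
[[7,18],[14,19],[17,9],[25,0],[34,15],[37,0],[43,20],[47,0]]
[[7,18],[14,19],[17,10],[20,9],[25,0],[34,15],[37,0],[43,20],[47,0]]
[[7,18],[14,19],[17,10],[20,9],[25,0],[31,3],[32,0],[34,15],[37,0],[43,20],[47,0]]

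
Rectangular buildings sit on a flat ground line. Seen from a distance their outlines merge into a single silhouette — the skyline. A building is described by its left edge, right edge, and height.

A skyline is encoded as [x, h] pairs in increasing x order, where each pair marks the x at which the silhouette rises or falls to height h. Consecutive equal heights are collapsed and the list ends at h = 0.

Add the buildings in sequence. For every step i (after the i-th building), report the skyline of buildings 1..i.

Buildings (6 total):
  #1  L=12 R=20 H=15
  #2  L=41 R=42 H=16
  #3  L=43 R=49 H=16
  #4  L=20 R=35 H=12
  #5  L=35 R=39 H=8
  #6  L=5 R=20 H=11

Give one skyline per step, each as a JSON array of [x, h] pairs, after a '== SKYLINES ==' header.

== SKYLINES ==
[[12,15],[20,0]]
[[12,15],[20,0],[41,16],[42,0]]
[[12,15],[20,0],[41,16],[42,0],[43,16],[49,0]]
[[12,15],[20,12],[35,0],[41,16],[42,0],[43,16],[49,0]]
[[12,15],[20,12],[35,8],[39,0],[41,16],[42,0],[43,16],[49,0]]
[[5,11],[12,15],[20,12],[35,8],[39,0],[41,16],[42,0],[43,16],[49,0]]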